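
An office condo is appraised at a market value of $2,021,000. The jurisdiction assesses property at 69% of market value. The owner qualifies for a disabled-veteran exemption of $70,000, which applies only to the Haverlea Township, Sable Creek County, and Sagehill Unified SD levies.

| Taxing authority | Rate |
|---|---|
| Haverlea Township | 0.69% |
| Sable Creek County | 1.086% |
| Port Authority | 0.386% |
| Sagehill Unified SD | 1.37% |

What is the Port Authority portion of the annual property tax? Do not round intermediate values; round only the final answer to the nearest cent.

$5,382.73

Assessed value = $2,021,000 × 0.69 = $1,394,490
Port Authority taxable value = $1,394,490 (exemption does not apply)
Port Authority levy = $1,394,490 × 0.00386 = $5,382.7314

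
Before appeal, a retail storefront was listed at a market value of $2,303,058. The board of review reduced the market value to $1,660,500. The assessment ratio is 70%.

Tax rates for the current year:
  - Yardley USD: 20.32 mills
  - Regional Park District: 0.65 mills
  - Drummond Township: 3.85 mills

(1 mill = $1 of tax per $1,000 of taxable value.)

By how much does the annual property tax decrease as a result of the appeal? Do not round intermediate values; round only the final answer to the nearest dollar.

$11,164

Old assessed value = $2,303,058 × 0.7 = $1,612,140.6
New assessed value = $1,660,500 × 0.7 = $1,162,350
Combined rate = 0.02032 + 0.00065 + 0.00385 = 0.02482
Old tax = $1,612,140.6 × 0.02482 = $40,013.329692
New tax = $1,162,350 × 0.02482 = $28,849.527
Reduction = $40,013.329692 − $28,849.527 = $11,163.802692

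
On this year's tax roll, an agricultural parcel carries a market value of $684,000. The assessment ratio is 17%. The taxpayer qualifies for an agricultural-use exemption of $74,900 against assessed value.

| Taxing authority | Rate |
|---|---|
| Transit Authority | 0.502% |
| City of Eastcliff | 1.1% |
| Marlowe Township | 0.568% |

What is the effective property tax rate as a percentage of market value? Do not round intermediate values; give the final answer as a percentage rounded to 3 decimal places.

Assessed value = $684,000 × 0.17 = $116,280
Taxable value = $116,280 − $74,900 = $41,380
Transit Authority: $41,380 × 0.00502 = $207.7276
City of Eastcliff: $41,380 × 0.011 = $455.18
Marlowe Township: $41,380 × 0.00568 = $235.0384
Total tax = $897.946
Effective rate = $897.946 ÷ $684,000 = 0.131% of market value

0.131%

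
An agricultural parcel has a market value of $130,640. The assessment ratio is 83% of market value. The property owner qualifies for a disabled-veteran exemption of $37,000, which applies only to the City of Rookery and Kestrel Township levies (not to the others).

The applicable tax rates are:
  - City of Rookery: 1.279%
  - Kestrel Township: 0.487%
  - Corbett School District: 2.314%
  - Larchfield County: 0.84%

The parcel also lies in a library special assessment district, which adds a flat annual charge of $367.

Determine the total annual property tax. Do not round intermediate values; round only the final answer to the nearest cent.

Assessed value = $130,640 × 0.83 = $108,431.2
City of Rookery: ($108,431.2 − $37,000) × 0.01279 = $71,431.2 × 0.01279 = $913.605048
Kestrel Township: ($108,431.2 − $37,000) × 0.00487 = $71,431.2 × 0.00487 = $347.869944
Corbett School District: $108,431.2 × 0.02314 = $2,509.097968
Larchfield County: $108,431.2 × 0.0084 = $910.82208
Levies subtotal = $4,681.39504
Total = $4,681.39504 + $367 = $5,048.39504

$5,048.40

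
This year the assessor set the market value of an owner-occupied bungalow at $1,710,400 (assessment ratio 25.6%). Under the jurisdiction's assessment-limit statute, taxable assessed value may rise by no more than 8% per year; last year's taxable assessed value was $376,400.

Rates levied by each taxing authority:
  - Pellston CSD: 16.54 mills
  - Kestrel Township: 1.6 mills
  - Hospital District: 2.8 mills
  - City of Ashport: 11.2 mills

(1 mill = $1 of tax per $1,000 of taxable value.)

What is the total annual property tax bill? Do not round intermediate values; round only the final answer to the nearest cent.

$13,065.30

Uncapped assessed value = $1,710,400 × 0.256 = $437,862.4
Cap limit = $376,400 × 1.08 = $406,512
Taxable assessed value = min($437,862.4, $406,512) = $406,512 (cap binds)
Pellston CSD: $406,512 × 0.01654 = $6,723.70848
Kestrel Township: $406,512 × 0.0016 = $650.4192
Hospital District: $406,512 × 0.0028 = $1,138.2336
City of Ashport: $406,512 × 0.0112 = $4,552.9344
Total = $13,065.29568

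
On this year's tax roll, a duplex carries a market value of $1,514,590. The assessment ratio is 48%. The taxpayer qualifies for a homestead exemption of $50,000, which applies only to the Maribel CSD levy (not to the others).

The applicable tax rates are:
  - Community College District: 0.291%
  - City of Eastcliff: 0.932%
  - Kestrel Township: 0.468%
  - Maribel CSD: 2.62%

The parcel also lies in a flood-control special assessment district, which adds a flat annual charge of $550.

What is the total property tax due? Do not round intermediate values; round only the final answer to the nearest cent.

Assessed value = $1,514,590 × 0.48 = $727,003.2
Community College District: $727,003.2 × 0.00291 = $2,115.579312
City of Eastcliff: $727,003.2 × 0.00932 = $6,775.669824
Kestrel Township: $727,003.2 × 0.00468 = $3,402.374976
Maribel CSD: ($727,003.2 − $50,000) × 0.0262 = $677,003.2 × 0.0262 = $17,737.48384
Levies subtotal = $30,031.107952
Total = $30,031.107952 + $550 = $30,581.107952

$30,581.11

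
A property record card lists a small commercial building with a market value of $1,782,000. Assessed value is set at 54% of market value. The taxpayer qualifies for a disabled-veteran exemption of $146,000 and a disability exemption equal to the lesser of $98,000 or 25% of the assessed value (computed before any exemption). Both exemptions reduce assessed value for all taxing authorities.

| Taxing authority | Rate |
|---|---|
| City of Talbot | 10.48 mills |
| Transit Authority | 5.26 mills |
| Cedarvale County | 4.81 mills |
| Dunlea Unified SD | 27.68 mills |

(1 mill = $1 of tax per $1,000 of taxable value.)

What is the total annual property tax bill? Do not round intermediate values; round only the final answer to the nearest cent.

Assessed value = $1,782,000 × 0.54 = $962,280
Disability exemption = min($98,000, 25% × $962,280) = min($98,000, $240,570) = $98,000 (dollar cap binds)
Taxable value = $962,280 − $146,000 − $98,000 = $718,280
City of Talbot: $718,280 × 0.01048 = $7,527.5744
Transit Authority: $718,280 × 0.00526 = $3,778.1528
Cedarvale County: $718,280 × 0.00481 = $3,454.9268
Dunlea Unified SD: $718,280 × 0.02768 = $19,881.9904
Total = $34,642.6444

$34,642.64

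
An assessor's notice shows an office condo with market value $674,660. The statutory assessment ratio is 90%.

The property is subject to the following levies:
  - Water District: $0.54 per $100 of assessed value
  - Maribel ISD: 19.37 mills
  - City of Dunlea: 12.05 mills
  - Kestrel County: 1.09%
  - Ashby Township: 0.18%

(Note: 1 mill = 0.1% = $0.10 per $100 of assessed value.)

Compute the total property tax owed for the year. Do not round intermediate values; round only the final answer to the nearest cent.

Assessed value = $674,660 × 0.9 = $607,194
Water District: $607,194 × 0.0054 = $3,278.8476
Maribel ISD: $607,194 × 0.01937 = $11,761.34778
City of Dunlea: $607,194 × 0.01205 = $7,316.6877
Kestrel County: $607,194 × 0.0109 = $6,618.4146
Ashby Township: $607,194 × 0.0018 = $1,092.9492
Total = $30,068.24688

$30,068.25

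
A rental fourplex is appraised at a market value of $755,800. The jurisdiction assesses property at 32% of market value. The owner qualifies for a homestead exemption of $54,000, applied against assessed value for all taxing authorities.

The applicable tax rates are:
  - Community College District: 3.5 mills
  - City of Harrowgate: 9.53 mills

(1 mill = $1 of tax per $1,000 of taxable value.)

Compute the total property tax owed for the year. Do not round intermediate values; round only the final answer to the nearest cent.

Assessed value = $755,800 × 0.32 = $241,856
Taxable value = $241,856 − $54,000 = $187,856
Community College District: $187,856 × 0.0035 = $657.496
City of Harrowgate: $187,856 × 0.00953 = $1,790.26768
Total = $657.496 + $1,790.26768 = $2,447.76368

$2,447.76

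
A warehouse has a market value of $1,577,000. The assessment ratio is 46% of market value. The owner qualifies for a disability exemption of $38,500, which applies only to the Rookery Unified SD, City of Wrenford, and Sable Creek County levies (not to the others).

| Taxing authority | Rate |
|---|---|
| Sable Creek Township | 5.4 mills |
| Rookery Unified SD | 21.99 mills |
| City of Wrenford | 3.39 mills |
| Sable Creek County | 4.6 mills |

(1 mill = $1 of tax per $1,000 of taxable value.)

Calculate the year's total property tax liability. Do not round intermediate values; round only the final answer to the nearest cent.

$24,511.13

Assessed value = $1,577,000 × 0.46 = $725,420
Sable Creek Township: $725,420 × 0.0054 = $3,917.268
Rookery Unified SD: ($725,420 − $38,500) × 0.02199 = $686,920 × 0.02199 = $15,105.3708
City of Wrenford: ($725,420 − $38,500) × 0.00339 = $686,920 × 0.00339 = $2,328.6588
Sable Creek County: ($725,420 − $38,500) × 0.0046 = $686,920 × 0.0046 = $3,159.832
Total = $24,511.1296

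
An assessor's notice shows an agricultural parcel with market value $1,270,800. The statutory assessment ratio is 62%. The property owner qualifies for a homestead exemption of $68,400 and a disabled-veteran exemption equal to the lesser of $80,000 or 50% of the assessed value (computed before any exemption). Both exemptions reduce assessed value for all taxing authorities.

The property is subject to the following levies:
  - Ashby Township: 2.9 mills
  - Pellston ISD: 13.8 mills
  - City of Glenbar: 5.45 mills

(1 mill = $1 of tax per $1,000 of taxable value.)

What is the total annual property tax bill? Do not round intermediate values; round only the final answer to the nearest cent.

$14,164.84

Assessed value = $1,270,800 × 0.62 = $787,896
Disabled-veteran exemption = min($80,000, 50% × $787,896) = min($80,000, $393,948) = $80,000 (dollar cap binds)
Taxable value = $787,896 − $68,400 − $80,000 = $639,496
Ashby Township: $639,496 × 0.0029 = $1,854.5384
Pellston ISD: $639,496 × 0.0138 = $8,825.0448
City of Glenbar: $639,496 × 0.00545 = $3,485.2532
Total = $14,164.8364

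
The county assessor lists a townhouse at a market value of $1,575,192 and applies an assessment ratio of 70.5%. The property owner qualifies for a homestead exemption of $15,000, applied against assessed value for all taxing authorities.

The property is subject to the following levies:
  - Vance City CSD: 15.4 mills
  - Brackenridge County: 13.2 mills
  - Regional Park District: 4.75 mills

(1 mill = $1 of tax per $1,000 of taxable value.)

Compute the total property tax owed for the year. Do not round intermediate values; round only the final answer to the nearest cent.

$36,535.27

Assessed value = $1,575,192 × 0.705 = $1,110,510.36
Taxable value = $1,110,510.36 − $15,000 = $1,095,510.36
Vance City CSD: $1,095,510.36 × 0.0154 = $16,870.859544
Brackenridge County: $1,095,510.36 × 0.0132 = $14,460.736752
Regional Park District: $1,095,510.36 × 0.00475 = $5,203.67421
Total = $16,870.859544 + $14,460.736752 + $5,203.67421 = $36,535.270506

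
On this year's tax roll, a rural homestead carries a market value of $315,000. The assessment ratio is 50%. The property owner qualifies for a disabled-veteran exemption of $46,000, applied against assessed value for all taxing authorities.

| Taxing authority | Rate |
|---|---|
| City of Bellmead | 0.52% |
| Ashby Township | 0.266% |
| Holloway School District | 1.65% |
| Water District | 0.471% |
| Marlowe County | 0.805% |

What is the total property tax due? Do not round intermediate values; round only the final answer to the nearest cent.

Assessed value = $315,000 × 0.5 = $157,500
Taxable value = $157,500 − $46,000 = $111,500
City of Bellmead: $111,500 × 0.0052 = $579.8
Ashby Township: $111,500 × 0.00266 = $296.59
Holloway School District: $111,500 × 0.0165 = $1,839.75
Water District: $111,500 × 0.00471 = $525.165
Marlowe County: $111,500 × 0.00805 = $897.575
Total = $579.8 + $296.59 + $1,839.75 + $525.165 + $897.575 = $4,138.88

$4,138.88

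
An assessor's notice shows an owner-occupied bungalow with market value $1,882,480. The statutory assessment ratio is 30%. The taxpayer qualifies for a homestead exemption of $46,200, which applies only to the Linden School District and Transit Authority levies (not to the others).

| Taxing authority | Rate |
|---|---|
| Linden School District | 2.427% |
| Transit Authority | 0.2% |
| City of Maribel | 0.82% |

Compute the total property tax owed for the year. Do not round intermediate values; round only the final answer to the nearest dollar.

$18,253

Assessed value = $1,882,480 × 0.3 = $564,744
Linden School District: ($564,744 − $46,200) × 0.02427 = $518,544 × 0.02427 = $12,585.06288
Transit Authority: ($564,744 − $46,200) × 0.002 = $518,544 × 0.002 = $1,037.088
City of Maribel: $564,744 × 0.0082 = $4,630.9008
Total = $18,253.05168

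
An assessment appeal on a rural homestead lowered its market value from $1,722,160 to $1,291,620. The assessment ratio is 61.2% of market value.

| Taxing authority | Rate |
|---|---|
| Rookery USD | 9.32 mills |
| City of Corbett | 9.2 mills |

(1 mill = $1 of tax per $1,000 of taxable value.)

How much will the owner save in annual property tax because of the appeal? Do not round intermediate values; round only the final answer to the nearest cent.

$4,879.84

Old assessed value = $1,722,160 × 0.612 = $1,053,961.92
New assessed value = $1,291,620 × 0.612 = $790,471.44
Combined rate = 0.00932 + 0.0092 = 0.01852
Old tax = $1,053,961.92 × 0.01852 = $19,519.3747584
New tax = $790,471.44 × 0.01852 = $14,639.5310688
Reduction = $19,519.3747584 − $14,639.5310688 = $4,879.8436896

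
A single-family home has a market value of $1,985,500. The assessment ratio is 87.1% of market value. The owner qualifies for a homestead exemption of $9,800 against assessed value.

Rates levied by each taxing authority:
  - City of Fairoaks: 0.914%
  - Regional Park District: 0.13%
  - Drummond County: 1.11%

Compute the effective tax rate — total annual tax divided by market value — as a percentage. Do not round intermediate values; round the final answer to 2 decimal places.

1.87%

Assessed value = $1,985,500 × 0.871 = $1,729,370.5
Taxable value = $1,729,370.5 − $9,800 = $1,719,570.5
City of Fairoaks: $1,719,570.5 × 0.00914 = $15,716.87437
Regional Park District: $1,719,570.5 × 0.0013 = $2,235.44165
Drummond County: $1,719,570.5 × 0.0111 = $19,087.23255
Total tax = $37,039.54857
Effective rate = $37,039.54857 ÷ $1,985,500 = 1.87% of market value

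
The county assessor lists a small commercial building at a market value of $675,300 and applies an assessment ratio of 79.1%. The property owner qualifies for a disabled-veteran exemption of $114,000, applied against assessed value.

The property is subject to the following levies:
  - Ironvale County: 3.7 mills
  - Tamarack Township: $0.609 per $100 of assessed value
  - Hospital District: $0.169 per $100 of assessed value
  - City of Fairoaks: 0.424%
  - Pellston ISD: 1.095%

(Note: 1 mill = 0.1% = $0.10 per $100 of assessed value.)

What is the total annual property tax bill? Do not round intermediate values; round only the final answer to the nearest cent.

Assessed value = $675,300 × 0.791 = $534,162.3
Taxable value = $534,162.3 − $114,000 = $420,162.3
Ironvale County: $420,162.3 × 0.0037 = $1,554.60051
Tamarack Township: $420,162.3 × 0.00609 = $2,558.788407
Hospital District: $420,162.3 × 0.00169 = $710.074287
City of Fairoaks: $420,162.3 × 0.00424 = $1,781.488152
Pellston ISD: $420,162.3 × 0.01095 = $4,600.777185
Total = $11,205.728541

$11,205.73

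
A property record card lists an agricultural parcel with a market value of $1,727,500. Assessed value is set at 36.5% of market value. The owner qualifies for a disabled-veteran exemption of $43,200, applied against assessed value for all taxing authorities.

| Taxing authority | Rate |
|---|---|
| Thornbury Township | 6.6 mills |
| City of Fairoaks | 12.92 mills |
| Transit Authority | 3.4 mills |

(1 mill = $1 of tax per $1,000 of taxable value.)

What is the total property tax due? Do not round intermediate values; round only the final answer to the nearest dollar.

Assessed value = $1,727,500 × 0.365 = $630,537.5
Taxable value = $630,537.5 − $43,200 = $587,337.5
Thornbury Township: $587,337.5 × 0.0066 = $3,876.4275
City of Fairoaks: $587,337.5 × 0.01292 = $7,588.4005
Transit Authority: $587,337.5 × 0.0034 = $1,996.9475
Total = $3,876.4275 + $7,588.4005 + $1,996.9475 = $13,461.7755

$13,462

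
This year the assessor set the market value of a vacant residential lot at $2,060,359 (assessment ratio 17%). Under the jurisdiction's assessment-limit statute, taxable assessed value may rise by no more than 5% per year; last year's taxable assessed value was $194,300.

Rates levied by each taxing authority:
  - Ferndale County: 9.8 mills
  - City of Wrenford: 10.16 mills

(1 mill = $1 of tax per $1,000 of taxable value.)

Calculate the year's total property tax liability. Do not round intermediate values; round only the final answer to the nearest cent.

$4,072.14

Uncapped assessed value = $2,060,359 × 0.17 = $350,261.03
Cap limit = $194,300 × 1.05 = $204,015
Taxable assessed value = min($350,261.03, $204,015) = $204,015 (cap binds)
Ferndale County: $204,015 × 0.0098 = $1,999.347
City of Wrenford: $204,015 × 0.01016 = $2,072.7924
Total = $4,072.1394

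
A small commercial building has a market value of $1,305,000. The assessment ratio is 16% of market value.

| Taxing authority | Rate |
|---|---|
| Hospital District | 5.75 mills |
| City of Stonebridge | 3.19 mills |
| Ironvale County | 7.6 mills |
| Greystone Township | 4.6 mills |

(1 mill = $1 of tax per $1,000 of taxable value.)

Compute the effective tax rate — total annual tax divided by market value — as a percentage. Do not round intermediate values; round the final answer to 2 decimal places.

Assessed value = $1,305,000 × 0.16 = $208,800
Hospital District: $208,800 × 0.00575 = $1,200.6
City of Stonebridge: $208,800 × 0.00319 = $666.072
Ironvale County: $208,800 × 0.0076 = $1,586.88
Greystone Township: $208,800 × 0.0046 = $960.48
Total tax = $4,414.032
Effective rate = $4,414.032 ÷ $1,305,000 = 0.34% of market value

0.34%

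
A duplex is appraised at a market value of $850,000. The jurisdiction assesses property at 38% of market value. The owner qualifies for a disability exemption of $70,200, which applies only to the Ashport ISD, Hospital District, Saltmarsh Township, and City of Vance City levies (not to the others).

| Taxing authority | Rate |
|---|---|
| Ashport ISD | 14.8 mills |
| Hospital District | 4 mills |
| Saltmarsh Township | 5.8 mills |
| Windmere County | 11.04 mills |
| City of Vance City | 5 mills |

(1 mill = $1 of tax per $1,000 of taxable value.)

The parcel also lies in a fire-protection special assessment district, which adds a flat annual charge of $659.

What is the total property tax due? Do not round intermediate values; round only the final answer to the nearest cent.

Assessed value = $850,000 × 0.38 = $323,000
Ashport ISD: ($323,000 − $70,200) × 0.0148 = $252,800 × 0.0148 = $3,741.44
Hospital District: ($323,000 − $70,200) × 0.004 = $252,800 × 0.004 = $1,011.2
Saltmarsh Township: ($323,000 − $70,200) × 0.0058 = $252,800 × 0.0058 = $1,466.24
Windmere County: $323,000 × 0.01104 = $3,565.92
City of Vance City: ($323,000 − $70,200) × 0.005 = $252,800 × 0.005 = $1,264
Levies subtotal = $11,048.8
Total = $11,048.8 + $659 = $11,707.8

$11,707.80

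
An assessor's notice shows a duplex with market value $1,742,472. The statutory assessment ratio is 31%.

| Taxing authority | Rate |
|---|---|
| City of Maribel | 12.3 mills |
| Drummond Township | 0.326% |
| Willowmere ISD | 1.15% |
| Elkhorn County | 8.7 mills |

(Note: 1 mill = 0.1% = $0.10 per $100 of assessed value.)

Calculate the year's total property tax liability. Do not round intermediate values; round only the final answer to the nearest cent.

$19,316.35

Assessed value = $1,742,472 × 0.31 = $540,166.32
City of Maribel: $540,166.32 × 0.0123 = $6,644.045736
Drummond Township: $540,166.32 × 0.00326 = $1,760.9422032
Willowmere ISD: $540,166.32 × 0.0115 = $6,211.91268
Elkhorn County: $540,166.32 × 0.0087 = $4,699.446984
Total = $19,316.3476032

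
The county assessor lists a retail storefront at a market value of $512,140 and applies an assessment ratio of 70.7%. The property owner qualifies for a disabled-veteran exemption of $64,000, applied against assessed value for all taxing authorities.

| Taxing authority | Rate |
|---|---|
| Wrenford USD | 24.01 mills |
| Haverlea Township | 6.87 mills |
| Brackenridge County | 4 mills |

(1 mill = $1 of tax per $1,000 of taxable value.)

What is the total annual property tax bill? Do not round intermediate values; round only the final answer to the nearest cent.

Assessed value = $512,140 × 0.707 = $362,082.98
Taxable value = $362,082.98 − $64,000 = $298,082.98
Wrenford USD: $298,082.98 × 0.02401 = $7,156.9723498
Haverlea Township: $298,082.98 × 0.00687 = $2,047.8300726
Brackenridge County: $298,082.98 × 0.004 = $1,192.33192
Total = $7,156.9723498 + $2,047.8300726 + $1,192.33192 = $10,397.1343424

$10,397.13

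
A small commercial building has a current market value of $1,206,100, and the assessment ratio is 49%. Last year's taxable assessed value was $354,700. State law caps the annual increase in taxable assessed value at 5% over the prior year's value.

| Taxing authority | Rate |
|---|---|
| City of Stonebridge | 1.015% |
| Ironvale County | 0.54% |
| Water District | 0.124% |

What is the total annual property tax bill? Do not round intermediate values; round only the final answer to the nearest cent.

Uncapped assessed value = $1,206,100 × 0.49 = $590,989
Cap limit = $354,700 × 1.05 = $372,435
Taxable assessed value = min($590,989, $372,435) = $372,435 (cap binds)
City of Stonebridge: $372,435 × 0.01015 = $3,780.21525
Ironvale County: $372,435 × 0.0054 = $2,011.149
Water District: $372,435 × 0.00124 = $461.8194
Total = $6,253.18365

$6,253.18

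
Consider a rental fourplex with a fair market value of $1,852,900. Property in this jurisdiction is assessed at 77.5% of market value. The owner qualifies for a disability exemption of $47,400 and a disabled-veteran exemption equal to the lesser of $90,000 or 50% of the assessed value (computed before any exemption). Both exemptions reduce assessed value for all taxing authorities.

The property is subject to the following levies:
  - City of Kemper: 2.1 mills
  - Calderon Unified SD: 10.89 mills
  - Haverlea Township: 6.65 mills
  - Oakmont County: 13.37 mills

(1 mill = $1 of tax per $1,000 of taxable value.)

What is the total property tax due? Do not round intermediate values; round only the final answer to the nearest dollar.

Assessed value = $1,852,900 × 0.775 = $1,435,997.5
Disabled-veteran exemption = min($90,000, 50% × $1,435,997.5) = min($90,000, $717,998.75) = $90,000 (dollar cap binds)
Taxable value = $1,435,997.5 − $47,400 − $90,000 = $1,298,597.5
City of Kemper: $1,298,597.5 × 0.0021 = $2,727.05475
Calderon Unified SD: $1,298,597.5 × 0.01089 = $14,141.726775
Haverlea Township: $1,298,597.5 × 0.00665 = $8,635.673375
Oakmont County: $1,298,597.5 × 0.01337 = $17,362.248575
Total = $42,866.703475

$42,867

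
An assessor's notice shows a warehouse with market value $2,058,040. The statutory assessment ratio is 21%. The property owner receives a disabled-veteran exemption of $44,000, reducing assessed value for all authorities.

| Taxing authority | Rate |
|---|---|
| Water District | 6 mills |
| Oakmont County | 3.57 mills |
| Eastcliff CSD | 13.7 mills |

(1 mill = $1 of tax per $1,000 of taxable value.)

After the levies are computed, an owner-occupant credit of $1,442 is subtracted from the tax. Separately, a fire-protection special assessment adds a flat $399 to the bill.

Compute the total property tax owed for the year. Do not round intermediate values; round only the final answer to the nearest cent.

Assessed value = $2,058,040 × 0.21 = $432,188.4
Taxable value = $432,188.4 − $44,000 = $388,188.4
Water District: $388,188.4 × 0.006 = $2,329.1304
Oakmont County: $388,188.4 × 0.00357 = $1,385.832588
Eastcliff CSD: $388,188.4 × 0.0137 = $5,318.18108
Levies subtotal = $9,033.144068
After credit = $9,033.144068 − $1,442 = $7,591.144068
Total = $7,591.144068 + $399 = $7,990.144068

$7,990.14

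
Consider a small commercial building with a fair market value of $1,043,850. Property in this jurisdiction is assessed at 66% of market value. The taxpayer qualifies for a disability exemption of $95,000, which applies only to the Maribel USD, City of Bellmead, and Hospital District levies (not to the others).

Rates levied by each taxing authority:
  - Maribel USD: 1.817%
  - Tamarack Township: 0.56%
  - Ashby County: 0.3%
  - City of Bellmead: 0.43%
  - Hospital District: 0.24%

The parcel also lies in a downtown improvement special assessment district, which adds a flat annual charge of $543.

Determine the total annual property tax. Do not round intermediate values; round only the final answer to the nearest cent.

$21,239.21

Assessed value = $1,043,850 × 0.66 = $688,941
Maribel USD: ($688,941 − $95,000) × 0.01817 = $593,941 × 0.01817 = $10,791.90797
Tamarack Township: $688,941 × 0.0056 = $3,858.0696
Ashby County: $688,941 × 0.003 = $2,066.823
City of Bellmead: ($688,941 − $95,000) × 0.0043 = $593,941 × 0.0043 = $2,553.9463
Hospital District: ($688,941 − $95,000) × 0.0024 = $593,941 × 0.0024 = $1,425.4584
Levies subtotal = $20,696.20527
Total = $20,696.20527 + $543 = $21,239.20527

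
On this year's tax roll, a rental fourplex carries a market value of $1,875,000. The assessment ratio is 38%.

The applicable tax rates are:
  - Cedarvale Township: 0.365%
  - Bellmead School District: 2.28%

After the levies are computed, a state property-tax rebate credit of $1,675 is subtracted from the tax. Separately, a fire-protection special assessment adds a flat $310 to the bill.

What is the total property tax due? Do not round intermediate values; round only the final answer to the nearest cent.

Assessed value = $1,875,000 × 0.38 = $712,500
Cedarvale Township: $712,500 × 0.00365 = $2,600.625
Bellmead School District: $712,500 × 0.0228 = $16,245
Levies subtotal = $18,845.625
After credit = $18,845.625 − $1,675 = $17,170.625
Total = $17,170.625 + $310 = $17,480.625

$17,480.63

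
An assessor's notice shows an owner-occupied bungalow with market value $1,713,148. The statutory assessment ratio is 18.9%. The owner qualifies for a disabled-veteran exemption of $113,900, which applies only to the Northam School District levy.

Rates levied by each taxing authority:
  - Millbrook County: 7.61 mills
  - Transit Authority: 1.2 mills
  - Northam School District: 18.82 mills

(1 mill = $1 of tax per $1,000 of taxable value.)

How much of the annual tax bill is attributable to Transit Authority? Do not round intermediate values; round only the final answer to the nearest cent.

$388.54

Assessed value = $1,713,148 × 0.189 = $323,784.972
Transit Authority taxable value = $323,784.972 (exemption does not apply)
Transit Authority levy = $323,784.972 × 0.0012 = $388.5419664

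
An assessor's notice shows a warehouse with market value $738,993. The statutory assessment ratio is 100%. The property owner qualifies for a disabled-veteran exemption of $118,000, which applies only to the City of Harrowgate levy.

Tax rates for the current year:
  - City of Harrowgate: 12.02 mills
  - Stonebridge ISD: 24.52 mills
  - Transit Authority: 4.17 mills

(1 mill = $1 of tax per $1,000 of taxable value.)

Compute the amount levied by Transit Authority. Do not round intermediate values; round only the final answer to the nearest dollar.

Assessed value = $738,993 × 1 = $738,993
Transit Authority taxable value = $738,993 (exemption does not apply)
Transit Authority levy = $738,993 × 0.00417 = $3,081.60081

$3,082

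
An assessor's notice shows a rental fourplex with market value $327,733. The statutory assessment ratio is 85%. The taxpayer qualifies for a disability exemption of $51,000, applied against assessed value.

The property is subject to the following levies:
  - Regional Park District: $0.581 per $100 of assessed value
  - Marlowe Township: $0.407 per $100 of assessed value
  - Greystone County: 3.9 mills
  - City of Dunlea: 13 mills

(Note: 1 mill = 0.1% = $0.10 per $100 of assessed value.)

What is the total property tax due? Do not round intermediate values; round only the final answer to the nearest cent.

$6,094.41

Assessed value = $327,733 × 0.85 = $278,573.05
Taxable value = $278,573.05 − $51,000 = $227,573.05
Regional Park District: $227,573.05 × 0.00581 = $1,322.1994205
Marlowe Township: $227,573.05 × 0.00407 = $926.2223135
Greystone County: $227,573.05 × 0.0039 = $887.534895
City of Dunlea: $227,573.05 × 0.013 = $2,958.44965
Total = $6,094.406279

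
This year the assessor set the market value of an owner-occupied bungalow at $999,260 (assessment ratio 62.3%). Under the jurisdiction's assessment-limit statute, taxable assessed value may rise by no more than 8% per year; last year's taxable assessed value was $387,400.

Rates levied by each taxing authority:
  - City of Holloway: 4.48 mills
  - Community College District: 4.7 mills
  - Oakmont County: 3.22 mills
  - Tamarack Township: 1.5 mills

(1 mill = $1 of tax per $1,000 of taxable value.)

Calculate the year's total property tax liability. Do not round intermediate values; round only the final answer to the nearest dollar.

$5,816

Uncapped assessed value = $999,260 × 0.623 = $622,538.98
Cap limit = $387,400 × 1.08 = $418,392
Taxable assessed value = min($622,538.98, $418,392) = $418,392 (cap binds)
City of Holloway: $418,392 × 0.00448 = $1,874.39616
Community College District: $418,392 × 0.0047 = $1,966.4424
Oakmont County: $418,392 × 0.00322 = $1,347.22224
Tamarack Township: $418,392 × 0.0015 = $627.588
Total = $5,815.6488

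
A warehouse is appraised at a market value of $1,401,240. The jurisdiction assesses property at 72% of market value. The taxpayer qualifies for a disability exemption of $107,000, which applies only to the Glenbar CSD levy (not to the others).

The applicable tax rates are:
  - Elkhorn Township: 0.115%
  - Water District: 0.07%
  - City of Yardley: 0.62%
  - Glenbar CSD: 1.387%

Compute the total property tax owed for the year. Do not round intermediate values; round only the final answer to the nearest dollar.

$20,631

Assessed value = $1,401,240 × 0.72 = $1,008,892.8
Elkhorn Township: $1,008,892.8 × 0.00115 = $1,160.22672
Water District: $1,008,892.8 × 0.0007 = $706.22496
City of Yardley: $1,008,892.8 × 0.0062 = $6,255.13536
Glenbar CSD: ($1,008,892.8 − $107,000) × 0.01387 = $901,892.8 × 0.01387 = $12,509.253136
Total = $20,630.840176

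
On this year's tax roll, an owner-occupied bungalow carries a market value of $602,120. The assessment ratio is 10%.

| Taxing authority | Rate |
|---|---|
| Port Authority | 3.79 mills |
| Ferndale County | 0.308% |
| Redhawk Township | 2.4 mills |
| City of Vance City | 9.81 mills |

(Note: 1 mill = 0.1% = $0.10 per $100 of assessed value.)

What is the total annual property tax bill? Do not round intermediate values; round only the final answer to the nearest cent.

$1,148.84

Assessed value = $602,120 × 0.1 = $60,212
Port Authority: $60,212 × 0.00379 = $228.20348
Ferndale County: $60,212 × 0.00308 = $185.45296
Redhawk Township: $60,212 × 0.0024 = $144.5088
City of Vance City: $60,212 × 0.00981 = $590.67972
Total = $1,148.84496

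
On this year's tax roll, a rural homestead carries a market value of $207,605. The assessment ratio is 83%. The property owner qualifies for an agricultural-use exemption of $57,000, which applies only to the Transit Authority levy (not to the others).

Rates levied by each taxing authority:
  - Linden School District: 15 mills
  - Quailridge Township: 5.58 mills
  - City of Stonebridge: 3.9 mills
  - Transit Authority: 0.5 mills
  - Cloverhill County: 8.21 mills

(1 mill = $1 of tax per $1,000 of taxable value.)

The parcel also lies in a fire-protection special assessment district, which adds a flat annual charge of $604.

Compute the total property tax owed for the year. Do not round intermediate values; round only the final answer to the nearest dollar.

Assessed value = $207,605 × 0.83 = $172,312.15
Linden School District: $172,312.15 × 0.015 = $2,584.68225
Quailridge Township: $172,312.15 × 0.00558 = $961.501797
City of Stonebridge: $172,312.15 × 0.0039 = $672.017385
Transit Authority: ($172,312.15 − $57,000) × 0.0005 = $115,312.15 × 0.0005 = $57.656075
Cloverhill County: $172,312.15 × 0.00821 = $1,414.6827515
Levies subtotal = $5,690.5402585
Total = $5,690.5402585 + $604 = $6,294.5402585

$6,295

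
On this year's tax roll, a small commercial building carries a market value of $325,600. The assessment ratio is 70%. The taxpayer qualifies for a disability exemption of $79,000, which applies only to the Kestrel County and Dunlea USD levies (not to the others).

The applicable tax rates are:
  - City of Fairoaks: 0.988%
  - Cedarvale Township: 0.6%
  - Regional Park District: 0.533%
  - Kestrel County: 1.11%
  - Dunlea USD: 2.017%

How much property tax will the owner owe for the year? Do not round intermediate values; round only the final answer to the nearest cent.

$9,490.91

Assessed value = $325,600 × 0.7 = $227,920
City of Fairoaks: $227,920 × 0.00988 = $2,251.8496
Cedarvale Township: $227,920 × 0.006 = $1,367.52
Regional Park District: $227,920 × 0.00533 = $1,214.8136
Kestrel County: ($227,920 − $79,000) × 0.0111 = $148,920 × 0.0111 = $1,653.012
Dunlea USD: ($227,920 − $79,000) × 0.02017 = $148,920 × 0.02017 = $3,003.7164
Total = $9,490.9116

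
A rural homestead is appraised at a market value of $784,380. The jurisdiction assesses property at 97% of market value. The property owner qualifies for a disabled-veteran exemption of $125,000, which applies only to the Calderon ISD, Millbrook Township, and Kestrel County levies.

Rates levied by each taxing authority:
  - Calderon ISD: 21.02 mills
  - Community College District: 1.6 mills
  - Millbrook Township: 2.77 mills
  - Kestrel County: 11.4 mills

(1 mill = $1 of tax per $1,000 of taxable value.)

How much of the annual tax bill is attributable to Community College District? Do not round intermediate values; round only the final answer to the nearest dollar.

$1,217

Assessed value = $784,380 × 0.97 = $760,848.6
Community College District taxable value = $760,848.6 (exemption does not apply)
Community College District levy = $760,848.6 × 0.0016 = $1,217.35776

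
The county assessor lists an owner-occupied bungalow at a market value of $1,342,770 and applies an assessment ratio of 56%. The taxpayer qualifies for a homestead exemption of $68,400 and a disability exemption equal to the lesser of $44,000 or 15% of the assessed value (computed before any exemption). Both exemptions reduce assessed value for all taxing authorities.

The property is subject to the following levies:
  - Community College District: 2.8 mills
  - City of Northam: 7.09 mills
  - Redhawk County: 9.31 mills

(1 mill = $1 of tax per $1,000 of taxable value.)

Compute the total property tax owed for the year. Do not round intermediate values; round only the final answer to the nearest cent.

$12,279.38

Assessed value = $1,342,770 × 0.56 = $751,951.2
Disability exemption = min($44,000, 15% × $751,951.2) = min($44,000, $112,792.68) = $44,000 (dollar cap binds)
Taxable value = $751,951.2 − $68,400 − $44,000 = $639,551.2
Community College District: $639,551.2 × 0.0028 = $1,790.74336
City of Northam: $639,551.2 × 0.00709 = $4,534.418008
Redhawk County: $639,551.2 × 0.00931 = $5,954.221672
Total = $12,279.38304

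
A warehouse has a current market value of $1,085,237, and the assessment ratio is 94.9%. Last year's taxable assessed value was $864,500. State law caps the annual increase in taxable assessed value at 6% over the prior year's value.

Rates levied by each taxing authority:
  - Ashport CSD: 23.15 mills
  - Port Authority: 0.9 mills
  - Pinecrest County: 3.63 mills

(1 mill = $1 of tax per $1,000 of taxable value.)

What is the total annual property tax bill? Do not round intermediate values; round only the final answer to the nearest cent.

Uncapped assessed value = $1,085,237 × 0.949 = $1,029,889.913
Cap limit = $864,500 × 1.06 = $916,370
Taxable assessed value = min($1,029,889.913, $916,370) = $916,370 (cap binds)
Ashport CSD: $916,370 × 0.02315 = $21,213.9655
Port Authority: $916,370 × 0.0009 = $824.733
Pinecrest County: $916,370 × 0.00363 = $3,326.4231
Total = $25,365.1216

$25,365.12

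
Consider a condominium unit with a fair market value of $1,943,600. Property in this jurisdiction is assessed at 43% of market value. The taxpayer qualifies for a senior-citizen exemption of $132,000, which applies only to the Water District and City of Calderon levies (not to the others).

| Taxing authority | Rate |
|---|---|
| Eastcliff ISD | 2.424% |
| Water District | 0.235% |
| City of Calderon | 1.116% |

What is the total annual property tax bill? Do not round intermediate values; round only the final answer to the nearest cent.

$29,766.17

Assessed value = $1,943,600 × 0.43 = $835,748
Eastcliff ISD: $835,748 × 0.02424 = $20,258.53152
Water District: ($835,748 − $132,000) × 0.00235 = $703,748 × 0.00235 = $1,653.8078
City of Calderon: ($835,748 − $132,000) × 0.01116 = $703,748 × 0.01116 = $7,853.82768
Total = $29,766.167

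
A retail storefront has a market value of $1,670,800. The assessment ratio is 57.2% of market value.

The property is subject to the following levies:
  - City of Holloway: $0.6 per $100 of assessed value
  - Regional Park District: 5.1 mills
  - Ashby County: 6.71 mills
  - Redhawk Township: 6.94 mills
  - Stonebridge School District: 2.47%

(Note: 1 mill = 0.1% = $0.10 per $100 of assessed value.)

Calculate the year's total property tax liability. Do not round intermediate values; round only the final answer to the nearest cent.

Assessed value = $1,670,800 × 0.572 = $955,697.6
City of Holloway: $955,697.6 × 0.006 = $5,734.1856
Regional Park District: $955,697.6 × 0.0051 = $4,874.05776
Ashby County: $955,697.6 × 0.00671 = $6,412.730896
Redhawk Township: $955,697.6 × 0.00694 = $6,632.541344
Stonebridge School District: $955,697.6 × 0.0247 = $23,605.73072
Total = $47,259.24632

$47,259.25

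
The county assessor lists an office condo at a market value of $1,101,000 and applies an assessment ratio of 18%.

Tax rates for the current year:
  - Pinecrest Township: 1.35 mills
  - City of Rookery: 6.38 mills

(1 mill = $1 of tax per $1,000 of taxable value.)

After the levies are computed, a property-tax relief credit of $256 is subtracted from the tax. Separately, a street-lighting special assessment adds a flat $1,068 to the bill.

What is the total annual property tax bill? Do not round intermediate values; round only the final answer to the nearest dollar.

Assessed value = $1,101,000 × 0.18 = $198,180
Pinecrest Township: $198,180 × 0.00135 = $267.543
City of Rookery: $198,180 × 0.00638 = $1,264.3884
Levies subtotal = $1,531.9314
After credit = $1,531.9314 − $256 = $1,275.9314
Total = $1,275.9314 + $1,068 = $2,343.9314

$2,344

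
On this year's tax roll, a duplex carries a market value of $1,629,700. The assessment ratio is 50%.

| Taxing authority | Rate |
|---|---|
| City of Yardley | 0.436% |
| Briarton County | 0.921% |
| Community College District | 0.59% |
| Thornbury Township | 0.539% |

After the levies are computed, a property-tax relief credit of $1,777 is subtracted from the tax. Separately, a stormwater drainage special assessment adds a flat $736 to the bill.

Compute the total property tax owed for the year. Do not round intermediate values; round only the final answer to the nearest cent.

Assessed value = $1,629,700 × 0.5 = $814,850
City of Yardley: $814,850 × 0.00436 = $3,552.746
Briarton County: $814,850 × 0.00921 = $7,504.7685
Community College District: $814,850 × 0.0059 = $4,807.615
Thornbury Township: $814,850 × 0.00539 = $4,392.0415
Levies subtotal = $20,257.171
After credit = $20,257.171 − $1,777 = $18,480.171
Total = $18,480.171 + $736 = $19,216.171

$19,216.17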